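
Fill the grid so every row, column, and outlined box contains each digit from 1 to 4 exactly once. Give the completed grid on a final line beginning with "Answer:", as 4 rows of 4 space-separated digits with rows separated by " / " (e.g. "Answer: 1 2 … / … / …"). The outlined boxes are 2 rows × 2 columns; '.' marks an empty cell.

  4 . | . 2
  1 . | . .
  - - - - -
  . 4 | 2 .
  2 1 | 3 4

Step 1. [r2c2∈{2,3}] row 2 places 2 nowhere but r2c2. So r2c2=2.
Step 2. [r1c2∈{3}] r1c2 is down to just 3. So r1c2=3.
Step 3. [r3c1∈{3}] r3c1's peers cover all but 3, so r3c1=3.
Step 4. [r2c3∈{4}] nothing but 4 survives at r2c3 ⇒ r2c3=4.
Step 5. [r2c4∈{3}] r2c4 has the single candidate 3, so r2c4=3.
Step 6. [r1c3∈{1}] r1c3's peers cover all but 1. So r1c3=1.
Step 7. [r3c4∈{1}] nothing but 1 survives at r3c4 ⇒ r3c4=1.

Answer: 4 3 1 2 / 1 2 4 3 / 3 4 2 1 / 2 1 3 4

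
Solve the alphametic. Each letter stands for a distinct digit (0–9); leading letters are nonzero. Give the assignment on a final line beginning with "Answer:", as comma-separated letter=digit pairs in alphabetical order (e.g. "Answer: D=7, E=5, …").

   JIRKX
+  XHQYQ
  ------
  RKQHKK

Step 1. [R] R is the leading digit of a 6-digit sum of two 5-digit numbers; the final carry is exactly 1 ⇒ R=1.
Step 2. [col 1: X + Q ≡ K (mod 10)] K=0 is one option consistent with column 1 (X + Q ≡ K (mod 10), carry-in 0) — take it. So K=0.
Step 3. [col 1: X + Q ≡ K (mod 10)] column 1 (X + Q ≡ K (mod 10), carry-in 0) doesn't pin Q yet; pick Q=3 and continue ⇒ Q=3.
Step 4. [col 1: X + Q ≡ K (mod 10)] from column 1 (Q=3, K=0, carry-in 0, digits 0,1,3 already taken and all letters distinct): X must equal 7 ⇒ X=7.
Step 5. [col 2: K + Y ≡ K (mod 10)] column 2 reads K+Y+carry(1)=K with K=0; with digits 0,1,3,7 already taken and all letters distinct, the only value for Y is 9. So Y=9.
Step 6. [col 3: R + Q ≡ H (mod 10)] in column 3 we have R+Q≡H with carry-in 1; given R=1, Q=3 and digits 0,1,3,7,9 already taken and all letters distinct, that pins H to 5, so H=5.
Step 7. [col 4: I + H ≡ Q (mod 10)] in column 4 we have I+H≡Q with carry-in 0; given H=5, Q=3 and digits 0,1,3,5,7,9 already taken and all letters distinct, that pins I to 8, so I=8.
Step 8. [col 5: J + X ≡ K (mod 10)] column 5: given X=7, K=0, carry-in 1, and digits 0,1,3,5,7,8,9 already taken and all letters distinct, J+X≡K (mod 10) forces J=2. So J=2.

Answer: H=5, I=8, J=2, K=0, Q=3, R=1, X=7, Y=9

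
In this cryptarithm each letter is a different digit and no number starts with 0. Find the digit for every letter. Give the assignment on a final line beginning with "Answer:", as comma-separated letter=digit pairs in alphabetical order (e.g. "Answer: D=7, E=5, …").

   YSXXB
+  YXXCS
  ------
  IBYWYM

Step 1. [col 1: B + S ≡ M (mod 10)] column 1 (B + S ≡ M (mod 10), carry-in 0) doesn't pin B yet; pick B=8 and continue ⇒ B=8.
Step 2. [col 1: B + S ≡ M (mod 10)] several values work for S in column 1 (B + S ≡ M (mod 10), carry-in 0); try S=7, so S=7.
Step 3. [I] adding two 5-digit numbers gives at most 5+1 digits, and here it does — I is that final carry and must be 1 ⇒ I=1.
Step 4. [col 1: B + S ≡ M (mod 10)] in column 1 we have B+S≡M with carry-in 0; given B=8, S=7 and digits 1,7,8 already taken and all letters distinct, that pins M to 5. So M=5.
Step 5. [col 2: X + C ≡ Y (mod 10)] several values work for X in column 2 (X + C ≡ Y (mod 10), carry-in 1); try X=2, so X=2.
Step 6. [col 2: X + C ≡ Y (mod 10)] several values work for Y in column 2 (X + C ≡ Y (mod 10), carry-in 1); try Y=9, so Y=9.
Step 7. [col 2: X + C ≡ Y (mod 10)] column 2: given X=2, Y=9, carry-in 1, and digits 1,2,5,7,8,9 already taken and all letters distinct, X+C≡Y (mod 10) forces C=6, so C=6.
Step 8. [col 3: X + X ≡ W (mod 10)] in column 3 we have X+X≡W with carry-in 0; given X=2 and digits 1,2,5,6,7,8,9 already taken and all letters distinct, that pins W to 4. So W=4.

Answer: B=8, C=6, I=1, M=5, S=7, W=4, X=2, Y=9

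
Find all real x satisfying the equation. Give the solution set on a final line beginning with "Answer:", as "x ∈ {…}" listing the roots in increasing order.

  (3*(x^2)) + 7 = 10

Step 1. [(3*(x^2)) + 7 = 10] subtract 7: x sits inside (… + 7) ⇒ sub: 3*(x^2) = 3.
Step 2. [3*(x^2) = 3] divide by the outer 3. So div: x^2 = 1.
Step 3. [x^2 = 1] √ both sides: 1 ≥ 0 gives two branches ⇒ sqrt: x = 1 or -1.

Answer: x ∈ {-1, 1}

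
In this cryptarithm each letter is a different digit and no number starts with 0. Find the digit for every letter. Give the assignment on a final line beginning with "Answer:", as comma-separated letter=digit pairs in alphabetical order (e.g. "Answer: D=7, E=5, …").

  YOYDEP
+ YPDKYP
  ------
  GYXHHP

Step 1. [col 1: P + P ≡ P (mod 10)] in column 1 we have P+P≡P with carry-in 0; given nothing yet and all letters distinct, none taken yet, that pins P to 0, so P=0.
Step 2. [col 2: E + Y ≡ H (mod 10)] no forcing yet in column 2 (carry-in 0); Y=4 is free and consistent — try it ⇒ Y=4.
Step 3. [col 2: E + Y ≡ H (mod 10)] E=5 is one option consistent with column 2 (E + Y ≡ H (mod 10), carry-in 0) — take it ⇒ E=5.
Step 4. [col 2: E + Y ≡ H (mod 10)] from column 2 (E=5, Y=4, carry-in 0, digits 0,4,5 already taken and all letters distinct): H must equal 9 ⇒ H=9.
Step 5. [col 3: D + K ≡ H (mod 10)] column 3 (D + K ≡ H (mod 10), carry-in 0) doesn't pin K yet; pick K=2 and continue ⇒ K=2.
Step 6. [col 3: D + K ≡ H (mod 10)] column 3 reads D+K+carry(0)=H with K=2, H=9; with digits 0,2,4,5,9 already taken and all letters distinct, the only value for D is 7. So D=7.
Step 7. [col 4: Y + D ≡ X (mod 10)] from column 4 (Y=4, D=7, carry-in 0, digits 0,2,4,5,7,9 already taken and all letters distinct): X must equal 1, so X=1.
Step 8. [col 5: O + P ≡ Y (mod 10)] column 5: given P=0, Y=4, carry-in 1, and digits 0,1,2,4,5,7,9 already taken and all letters distinct, O+P≡Y (mod 10) forces O=3. So O=3.
Step 9. [col 6: Y + Y ≡ G (mod 10)] from column 6 (Y=4, carry-in 0, digits 0,1,2,3,4,5,7,9 already taken and all letters distinct): G must equal 8, so G=8.

Answer: D=7, E=5, G=8, H=9, K=2, O=3, P=0, X=1, Y=4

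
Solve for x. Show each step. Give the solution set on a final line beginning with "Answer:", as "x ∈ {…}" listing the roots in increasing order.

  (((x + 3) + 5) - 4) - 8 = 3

Step 1. [(((x + 3) + 5) - 4) - 8 = 3] 8 comes off first (add 8) ⇒ sub: ((x + 3) + 5) - 4 = 11.
Step 2. [((x + 3) + 5) - 4 = 11] 4 comes off first (add 4) ⇒ sub: (x + 3) + 5 = 15.
Step 3. [(x + 3) + 5 = 15] peel the +5: subtract 5 from each side. So sub: x + 3 = 10.
Step 4. [x + 3 = 10] the outer +3 inverts by subtracting 3 ⇒ sub: x = 7.

Answer: x ∈ {7}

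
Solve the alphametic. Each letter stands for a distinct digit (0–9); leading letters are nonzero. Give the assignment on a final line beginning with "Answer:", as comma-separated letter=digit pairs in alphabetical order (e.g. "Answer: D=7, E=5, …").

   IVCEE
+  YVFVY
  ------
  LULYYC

Step 1. [col 1: E + Y ≡ C (mod 10)] no forcing yet in column 1 (carry-in 0); Y=7 is free and consistent — try it, so Y=7.
Step 2. [col 1: E + Y ≡ C (mod 10)] several values work for E in column 1 (E + Y ≡ C (mod 10), carry-in 0); try E=2. So E=2.
Step 3. [L] L is the leading digit of a 6-digit sum of two 5-digit numbers; the final carry is exactly 1, so L=1.
Step 4. [col 1: E + Y ≡ C (mod 10)] from column 1 (E=2, Y=7, carry-in 0, digits 1,2,7 already taken and all letters distinct): C must equal 9 ⇒ C=9.
Step 5. [col 2: E + V ≡ Y (mod 10)] column 2 reads E+V+carry(0)=Y with E=2, Y=7; with digits 1,2,7,9 already taken and all letters distinct, the only value for V is 5 ⇒ V=5.
Step 6. [col 3: C + F ≡ Y (mod 10)] column 3: given C=9, Y=7, carry-in 0, and digits 1,2,5,7,9 already taken and all letters distinct, C+F≡Y (mod 10) forces F=8, so F=8.
Step 7. [col 5: I + Y ≡ U (mod 10)] from column 5 (Y=7, carry-in 1, digits 1,2,5,7,8,9 already taken and all letters distinct): U must equal 4, so U=4.
Step 8. [col 5: I + Y ≡ U (mod 10)] column 5 reads I+Y+carry(1)=U with Y=7, U=4; with digits 1,2,4,5,7,8,9 already taken and all letters distinct, the only value for I is 6, so I=6.

Answer: C=9, E=2, F=8, I=6, L=1, U=4, V=5, Y=7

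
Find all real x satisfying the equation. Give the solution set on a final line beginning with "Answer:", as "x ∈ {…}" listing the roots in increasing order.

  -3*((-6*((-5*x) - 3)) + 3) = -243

Step 1. [-3*((-6*((-5*x) - 3)) + 3) = -243] leading coefficient -3: divide by -3 ⇒ div: (-6*((-5*x) - 3)) + 3 = 81.
Step 2. [(-6*((-5*x) - 3)) + 3 = 81] the outer +3 inverts by subtracting 3, so sub: -6*((-5*x) - 3) = 78.
Step 3. [-6*((-5*x) - 3) = 78] leading coefficient -6: divide by -6, so div: (-5*x) - 3 = -13.
Step 4. [(-5*x) - 3 = -13] add 3: x sits inside (… - 3) ⇒ sub: -5*x = -10.
Step 5. [-5*x = -10] -5 out front; divide by -5 ⇒ div: x = 2.

Answer: x ∈ {2}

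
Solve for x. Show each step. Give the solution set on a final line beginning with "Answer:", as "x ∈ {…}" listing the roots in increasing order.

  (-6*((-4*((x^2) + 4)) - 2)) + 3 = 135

Step 1. [(-6*((-4*((x^2) + 4)) - 2)) + 3 = 135] subtract 3: x sits inside (… + 3) ⇒ sub: -6*((-4*((x^2) + 4)) - 2) = 132.
Step 2. [-6*((-4*((x^2) + 4)) - 2) = 132] LHS = -6·(…); ÷-6 both sides, so div: (-4*((x^2) + 4)) - 2 = -22.
Step 3. [(-4*((x^2) + 4)) - 2 = -22] peel the -2: add 2 from each side ⇒ sub: -4*((x^2) + 4) = -20.
Step 4. [-4*((x^2) + 4) = -20] -4 out front; divide by -4, so div: (x^2) + 4 = 5.
Step 5. [(x^2) + 4 = 5] the outer +4 inverts by subtracting 4, so sub: x^2 = 1.
Step 6. [x^2 = 1] √ both sides: 1 ≥ 0 gives two branches, so sqrt: x = 1 or -1.

Answer: x ∈ {-1, 1}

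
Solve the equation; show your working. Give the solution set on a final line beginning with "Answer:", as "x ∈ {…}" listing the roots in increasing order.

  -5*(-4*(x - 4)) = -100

Step 1. [-5*(-4*(x - 4)) = -100] -5·(inner) — divide through by -5. So div: -4*(x - 4) = 20.
Step 2. [-4*(x - 4) = 20] LHS = -4·(…); ÷-4 both sides, so div: x - 4 = -5.
Step 3. [x - 4 = -5] the outer -4 inverts by adding 4, so sub: x = -1.

Answer: x ∈ {-1}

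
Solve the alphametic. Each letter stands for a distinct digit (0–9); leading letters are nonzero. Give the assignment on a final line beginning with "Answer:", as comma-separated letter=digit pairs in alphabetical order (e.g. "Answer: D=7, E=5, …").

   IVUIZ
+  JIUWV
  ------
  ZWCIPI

Step 1. [col 1: Z + V ≡ I (mod 10)] V=6 is one option consistent with column 1 (Z + V ≡ I (mod 10), carry-in 0) — take it ⇒ V=6.
Step 2. [col 1: Z + V ≡ I (mod 10)] I=7 is one option consistent with column 1 (Z + V ≡ I (mod 10), carry-in 0) — take it. So I=7.
Step 3. [col 1: Z + V ≡ I (mod 10)] in column 1 we have Z+V≡I with carry-in 0; given V=6, I=7 and digits 6,7 already taken and all letters distinct, that pins Z to 1. So Z=1.
Step 4. [col 2: I + W ≡ P (mod 10)] column 2 (I + W ≡ P (mod 10), carry-in 0) doesn't pin W yet; pick W=3 and continue, so W=3.
Step 5. [col 2: I + W ≡ P (mod 10)] from column 2 (I=7, W=3, carry-in 0, digits 1,3,6,7 already taken and all letters distinct): P must equal 0. So P=0.
Step 6. [col 3: U + U ≡ I (mod 10)] from column 3 (I=7, carry-in 1, digits 0,1,3,6,7 already taken and all letters distinct): U must equal 8 ⇒ U=8.
Step 7. [col 4: V + I ≡ C (mod 10)] column 4 reads V+I+carry(1)=C with V=6, I=7; with digits 0,1,3,6,7,8 already taken and all letters distinct, the only value for C is 4 ⇒ C=4.
Step 8. [col 5: I + J ≡ W (mod 10)] from column 5 (I=7, W=3, carry-in 1, digits 0,1,3,4,6,7,8 already taken and all letters distinct): J must equal 5. So J=5.

Answer: C=4, I=7, J=5, P=0, U=8, V=6, W=3, Z=1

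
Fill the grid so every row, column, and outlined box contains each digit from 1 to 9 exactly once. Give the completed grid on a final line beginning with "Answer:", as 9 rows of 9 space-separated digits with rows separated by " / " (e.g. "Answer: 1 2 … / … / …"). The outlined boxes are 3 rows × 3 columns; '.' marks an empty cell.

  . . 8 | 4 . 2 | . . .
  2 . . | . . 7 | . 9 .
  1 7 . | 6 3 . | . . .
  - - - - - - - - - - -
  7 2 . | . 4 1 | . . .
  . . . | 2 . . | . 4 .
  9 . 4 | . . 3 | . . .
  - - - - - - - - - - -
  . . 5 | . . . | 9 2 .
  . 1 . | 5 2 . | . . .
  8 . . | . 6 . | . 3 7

Step 1. [r5c6∈{5,6,8,9}] col 6 places 6 nowhere but r5c6 ⇒ r5c6=6.
Step 2. [r9c7∈{1,4,5}] 5 has one home in row 9: r9c7 ⇒ r9c7=5.
Step 3. [r7c9∈{1,4,6,8}] in box 9, 1 fits only at r7c9. So r7c9=1.
Step 4. [r2c2∈{3,4,5,6}] box 1 places 4 nowhere but r2c2. So r2c2=4.
Step 5. [r3c6∈{5,8,9}] r3c6 is the only open cell in col 6 admitting 5. So r3c6=5.
Step 6. [r2c9∈{3,5,6,8}] r2c9 is the only open cell in row 2 admitting 5. So r2c9=5.
Step 7. [r3c8∈{8}] r3c8 has the single candidate 8 ⇒ r3c8=8.
Step 8. [r8c8∈{6}] only 6 remains possible at r8c8, so r8c8=6.
Step 9. [r9c2∈{9}] nothing but 9 survives at r9c2. So r9c2=9.
Step 10. [r7c4∈{3,7,8}] col 4 places 3 nowhere but r7c4, so r7c4=3.
Step 11. [r6c4∈{7,8}] across col 4, 7 lands solely at r6c4 ⇒ r6c4=7.
Step 12. [r5c7∈{1,3,7,8}] row 5 places 7 nowhere but r5c7. So r5c7=7.
Step 13. [r4c4∈{8,9}] col 4 places 9 nowhere but r4c4 ⇒ r4c4=9.
Step 14. [r7c2∈{6}] r7c2's peers cover all but 6 ⇒ r7c2=6.
Step 15. [r1c1∈{3,5,6}] across col 1, 6 lands solely at r1c1 ⇒ r1c1=6.
Step 16. [r2c3∈{3}] r2c3's peers cover all but 3. So r2c3=3.
Step 17. [r5c2∈{3,5,8}] col 2 places 3 nowhere but r5c2 ⇒ r5c2=3.
Step 18. [r6c2∈{5,8}] across col 2, 8 lands solely at r6c2, so r6c2=8.
Step 19. [r5c5∈{5,8}] in box 5, 8 fits only at r5c5. So r5c5=8.
Step 20. [r2c7∈{1,6}] r2c7 is the only open cell in row 2 admitting 6. So r2c7=6.
Step 21. [r9c6∈{4}] r9c6 is down to just 4 ⇒ r9c6=4.
Step 22. [r2c5∈{1}] r2c5's peers cover all but 1 ⇒ r2c5=1.
Step 23. [r1c9∈{3}] nothing but 3 survives at r1c9. So r1c9=3.
Step 24. [r6c9∈{2,6}] row 6 places 6 nowhere but r6c9, so r6c9=6.
Step 25. [r3c9∈{2,4}] in col 9, 2 fits only at r3c9. So r3c9=2.
Step 26. [r8c9∈{4,8}] across col 9, 4 lands solely at r8c9 ⇒ r8c9=4.
Step 27. [r1c7∈{1}] only 1 remains possible at r1c7, so r1c7=1.
Step 28. [r8c7∈{8}] r8c7 has the single candidate 8, so r8c7=8.
Step 29. [r6c8∈{1,5}] 1 has one home in row 6: r6c8, so r6c8=1.
Step 30. [r4c9∈{8}] only 8 remains possible at r4c9, so r4c9=8.
Step 31. [r8c3∈{7}] only 7 remains possible at r8c3 ⇒ r8c3=7.
Step 32. [r6c7∈{2}] r6c7 has the single candidate 2. So r6c7=2.
Step 33. [r5c3∈{1}] nothing but 1 survives at r5c3, so r5c3=1.
Step 34. [r4c8∈{5}] r4c8 has the single candidate 5 ⇒ r4c8=5.
Step 35. [r8c1∈{3}] nothing but 3 survives at r8c1 ⇒ r8c1=3.
Step 36. [r4c3∈{6}] r4c3's peers cover all but 6. So r4c3=6.
Step 37. [r3c3∈{9}] r3c3 is down to just 9, so r3c3=9.
Step 38. [r9c4∈{1}] nothing but 1 survives at r9c4. So r9c4=1.
Step 39. [r7c5∈{7}] r7c5 is down to just 7 ⇒ r7c5=7.
Step 40. [r7c1∈{4}] only 4 remains possible at r7c1 ⇒ r7c1=4.
Step 41. [r1c2∈{5}] r1c2 is down to just 5. So r1c2=5.
Step 42. [r8c6∈{9}] nothing but 9 survives at r8c6 ⇒ r8c6=9.
Step 43. [r2c4∈{8}] r2c4 is down to just 8. So r2c4=8.
Step 44. [r7c6∈{8}] r7c6 has the single candidate 8. So r7c6=8.
Step 45. [r3c7∈{4}] r3c7's peers cover all but 4, so r3c7=4.
Step 46. [r5c1∈{5}] nothing but 5 survives at r5c1 ⇒ r5c1=5.
Step 47. [r4c7∈{3}] r4c7's peers cover all but 3 ⇒ r4c7=3.
Step 48. [r1c5∈{9}] r1c5 has the single candidate 9, so r1c5=9.
Step 49. [r6c5∈{5}] nothing but 5 survives at r6c5, so r6c5=5.
Step 50. [r1c8∈{7}] r1c8 has the single candidate 7 ⇒ r1c8=7.
Step 51. [r5c9∈{9}] only 9 remains possible at r5c9, so r5c9=9.
Step 52. [r9c3∈{2}] r9c3 has the single candidate 2, so r9c3=2.

Answer: 6 5 8 4 9 2 1 7 3 / 2 4 3 8 1 7 6 9 5 / 1 7 9 6 3 5 4 8 2 / 7 2 6 9 4 1 3 5 8 / 5 3 1 2 8 6 7 4 9 / 9 8 4 7 5 3 2 1 6 / 4 6 5 3 7 8 9 2 1 / 3 1 7 5 2 9 8 6 4 / 8 9 2 1 6 4 5 3 7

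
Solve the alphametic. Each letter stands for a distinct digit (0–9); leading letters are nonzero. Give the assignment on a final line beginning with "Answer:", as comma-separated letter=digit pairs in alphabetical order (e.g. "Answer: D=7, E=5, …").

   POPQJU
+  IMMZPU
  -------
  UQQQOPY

Step 1. [col 1: U + U ≡ Y (mod 10)] several values work for Y in column 1 (U + U ≡ Y (mod 10), carry-in 0); try Y=2, so Y=2.
Step 2. [col 1: U + U ≡ Y (mod 10)] several values work for U in column 1 (U + U ≡ Y (mod 10), carry-in 0); try U=1. So U=1.
Step 3. [col 2: J + P ≡ P (mod 10)] from column 2 (nothing yet, carry-in 0, digits 1,2 already taken and all letters distinct): J must equal 0, so J=0.
Step 4. [col 2: J + P ≡ P (mod 10)] P=8 is one option consistent with column 2 (J + P ≡ P (mod 10), carry-in 0) — take it. So P=8.
Step 5. [col 3: Q + Z ≡ O (mod 10)] several values work for O in column 3 (Q + Z ≡ O (mod 10), carry-in 0); try O=7, so O=7.
Step 6. [col 3: Q + Z ≡ O (mod 10)] column 3 (Q + Z ≡ O (mod 10), carry-in 0) doesn't pin Z yet; pick Z=3 and continue ⇒ Z=3.
Step 7. [col 3: Q + Z ≡ O (mod 10)] column 3: given Z=3, O=7, carry-in 0, and digits 0,1,2,3,7,8 already taken and all letters distinct, Q+Z≡O (mod 10) forces Q=4. So Q=4.
Step 8. [col 4: P + M ≡ Q (mod 10)] column 4: given P=8, Q=4, carry-in 0, and digits 0,1,2,3,4,7,8 already taken and all letters distinct, P+M≡Q (mod 10) forces M=6, so M=6.
Step 9. [col 6: P + I ≡ Q (mod 10)] in column 6 we have P+I≡Q with carry-in 1; given P=8, Q=4 and digits 0,1,2,3,4,6,7,8 already taken and all letters distinct, that pins I to 5. So I=5.

Answer: I=5, J=0, M=6, O=7, P=8, Q=4, U=1, Y=2, Z=3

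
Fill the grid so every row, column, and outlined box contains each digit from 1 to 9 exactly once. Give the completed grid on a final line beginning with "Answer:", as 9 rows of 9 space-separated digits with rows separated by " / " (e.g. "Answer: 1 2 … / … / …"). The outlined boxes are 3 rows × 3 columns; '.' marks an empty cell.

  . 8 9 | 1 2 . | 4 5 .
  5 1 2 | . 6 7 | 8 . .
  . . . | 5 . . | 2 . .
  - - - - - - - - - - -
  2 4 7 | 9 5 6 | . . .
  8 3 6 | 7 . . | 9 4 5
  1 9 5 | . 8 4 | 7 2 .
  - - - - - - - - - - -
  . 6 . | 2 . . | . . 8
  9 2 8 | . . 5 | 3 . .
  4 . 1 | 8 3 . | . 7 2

Step 1. [r7c5∈{1,4,7,9}] r7c5 is the only open cell in row 7 admitting 4, so r7c5=4.
Step 2. [r1c6∈{3}] nothing but 3 survives at r1c6, so r1c6=3.
Step 3. [r7c8∈{1,9}] r7c8 is the only open cell in box 9 admitting 9 ⇒ r7c8=9.
Step 4. [r6c9∈{3,6}] in row 6, 6 fits only at r6c9, so r6c9=6.
Step 5. [r2c8∈{3}] r2c8 has the single candidate 3, so r2c8=3.
Step 6. [r3c2∈{7}] r3c2 has the single candidate 7 ⇒ r3c2=7.
Step 7. [r3c8∈{1,6}] in box 3, 6 fits only at r3c8, so r3c8=6.
Step 8. [r8c8∈{1}] only 1 remains possible at r8c8 ⇒ r8c8=1.
Step 9. [r3c9∈{1,9}] across row 3, 1 lands solely at r3c9. So r3c9=1.
Step 10. [r7c3∈{3}] only 3 remains possible at r7c3, so r7c3=3.
Step 11. [r7c6∈{1}] only 1 remains possible at r7c6. So r7c6=1.
Step 12. [r9c2∈{5}] r9c2 is down to just 5, so r9c2=5.
Step 13. [r3c6∈{8,9}] 8 has one home in row 3: r3c6 ⇒ r3c6=8.
Step 14. [r7c7∈{5}] nothing but 5 survives at r7c7. So r7c7=5.
Step 15. [r5c5∈{1}] r5c5's peers cover all but 1, so r5c5=1.
Step 16. [r2c4∈{4}] r2c4's peers cover all but 4, so r2c4=4.
Step 17. [r8c5∈{7}] nothing but 7 survives at r8c5, so r8c5=7.
Step 18. [r1c9∈{7}] nothing but 7 survives at r1c9, so r1c9=7.
Step 19. [r4c8∈{8}] r4c8 is down to just 8 ⇒ r4c8=8.
Step 20. [r4c7∈{1}] only 1 remains possible at r4c7 ⇒ r4c7=1.
Step 21. [r3c3∈{4}] r3c3's peers cover all but 4. So r3c3=4.
Step 22. [r8c9∈{4}] r8c9's peers cover all but 4. So r8c9=4.
Step 23. [r3c5∈{9}] nothing but 9 survives at r3c5. So r3c5=9.
Step 24. [r9c6∈{9}] only 9 remains possible at r9c6 ⇒ r9c6=9.
Step 25. [r8c4∈{6}] r8c4 has the single candidate 6. So r8c4=6.
Step 26. [r3c1∈{3}] r3c1 has the single candidate 3 ⇒ r3c1=3.
Step 27. [r2c9∈{9}] only 9 remains possible at r2c9. So r2c9=9.
Step 28. [r9c7∈{6}] r9c7 has the single candidate 6 ⇒ r9c7=6.
Step 29. [r7c1∈{7}] r7c1's peers cover all but 7 ⇒ r7c1=7.
Step 30. [r5c6∈{2}] r5c6 is down to just 2. So r5c6=2.
Step 31. [r4c9∈{3}] r4c9 has the single candidate 3. So r4c9=3.
Step 32. [r1c1∈{6}] only 6 remains possible at r1c1 ⇒ r1c1=6.
Step 33. [r6c4∈{3}] r6c4's peers cover all but 3. So r6c4=3.

Answer: 6 8 9 1 2 3 4 5 7 / 5 1 2 4 6 7 8 3 9 / 3 7 4 5 9 8 2 6 1 / 2 4 7 9 5 6 1 8 3 / 8 3 6 7 1 2 9 4 5 / 1 9 5 3 8 4 7 2 6 / 7 6 3 2 4 1 5 9 8 / 9 2 8 6 7 5 3 1 4 / 4 5 1 8 3 9 6 7 2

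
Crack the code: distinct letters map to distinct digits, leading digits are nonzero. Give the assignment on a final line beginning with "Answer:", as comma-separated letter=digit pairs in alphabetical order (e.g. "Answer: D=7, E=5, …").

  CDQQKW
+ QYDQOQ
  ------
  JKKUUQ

Step 1. [col 1: W + Q ≡ Q (mod 10)] from column 1 (nothing yet, carry-in 0, all letters distinct, none taken yet): W must equal 0, so W=0.
Step 2. [col 1: W + Q ≡ Q (mod 10)] several values work for Q in column 1 (W + Q ≡ Q (mod 10), carry-in 0); try Q=5 ⇒ Q=5.
Step 3. [col 2: K + O ≡ U (mod 10)] several values work for U in column 2 (K + O ≡ U (mod 10), carry-in 0); try U=1 ⇒ U=1.
Step 4. [col 2: K + O ≡ U (mod 10)] no forcing yet in column 2 (carry-in 0); K=8 is free and consistent — try it ⇒ K=8.
Step 5. [col 2: K + O ≡ U (mod 10)] column 2 reads K+O+carry(0)=U with K=8, U=1; with digits 0,1,5,8 already taken and all letters distinct, the only value for O is 3. So O=3.
Step 6. [col 4: Q + D ≡ K (mod 10)] column 4 reads Q+D+carry(1)=K with Q=5, K=8; with digits 0,1,3,5,8 already taken and all letters distinct, the only value for D is 2. So D=2.
Step 7. [col 5: D + Y ≡ K (mod 10)] from column 5 (D=2, K=8, carry-in 0, digits 0,1,2,3,5,8 already taken and all letters distinct): Y must equal 6, so Y=6.
Step 8. [col 6: C + Q ≡ J (mod 10)] column 6 (C + Q ≡ J (mod 10), carry-in 0) doesn't pin J yet; pick J=9 and continue ⇒ J=9.
Step 9. [col 6: C + Q ≡ J (mod 10)] in column 6 we have C+Q≡J with carry-in 0; given Q=5, J=9 and digits 0,1,2,3,5,6,8,9 already taken and all letters distinct, that pins C to 4 ⇒ C=4.

Answer: C=4, D=2, J=9, K=8, O=3, Q=5, U=1, W=0, Y=6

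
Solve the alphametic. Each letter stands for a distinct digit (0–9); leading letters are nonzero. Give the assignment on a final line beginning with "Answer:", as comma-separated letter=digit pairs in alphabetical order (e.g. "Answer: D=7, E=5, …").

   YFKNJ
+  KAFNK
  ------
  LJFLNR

Step 1. [col 1: J + K ≡ R (mod 10)] column 1 (J + K ≡ R (mod 10), carry-in 0) doesn't pin K yet; pick K=5 and continue, so K=5.
Step 2. [col 1: J + K ≡ R (mod 10)] several values work for J in column 1 (J + K ≡ R (mod 10), carry-in 0); try J=3 ⇒ J=3.
Step 3. [col 1: J + K ≡ R (mod 10)] in column 1 we have J+K≡R with carry-in 0; given J=3, K=5 and digits 3,5 already taken and all letters distinct, that pins R to 8, so R=8.
Step 4. [L] the sum has 6 digits but both addends have 5; that extra leading digit L is the final carry, namely 1. So L=1.
Step 5. [col 2: N + N ≡ N (mod 10)] column 2 reads N+N+carry(0)=N with nothing yet; with digits 1,3,5,8 already taken and all letters distinct, the only value for N is 0 ⇒ N=0.
Step 6. [col 3: K + F ≡ L (mod 10)] from column 3 (K=5, L=1, carry-in 0, digits 0,1,3,5,8 already taken and all letters distinct): F must equal 6. So F=6.
Step 7. [col 4: F + A ≡ F (mod 10)] column 4: given F=6, carry-in 1, and digits 0,1,3,5,6,8 already taken and all letters distinct, F+A≡F (mod 10) forces A=9 ⇒ A=9.
Step 8. [col 5: Y + K ≡ J (mod 10)] column 5 reads Y+K+carry(1)=J with K=5, J=3; with digits 0,1,3,5,6,8,9 already taken and all letters distinct, the only value for Y is 7. So Y=7.

Answer: A=9, F=6, J=3, K=5, L=1, N=0, R=8, Y=7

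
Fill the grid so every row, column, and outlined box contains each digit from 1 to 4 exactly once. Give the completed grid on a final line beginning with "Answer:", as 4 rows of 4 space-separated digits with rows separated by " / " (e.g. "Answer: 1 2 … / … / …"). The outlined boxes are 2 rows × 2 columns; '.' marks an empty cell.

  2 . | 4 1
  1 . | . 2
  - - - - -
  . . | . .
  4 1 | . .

Step 1. [r2c3∈{3}] r2c3 has the single candidate 3 ⇒ r2c3=3.
Step 2. [r3c2∈{2,3}] across col 2, 2 lands solely at r3c2 ⇒ r3c2=2.
Step 3. [r3c1∈{3}] r3c1 is down to just 3, so r3c1=3.
Step 4. [r4c3∈{2}] r4c3 is down to just 2 ⇒ r4c3=2.
Step 5. [r2c2∈{4}] only 4 remains possible at r2c2 ⇒ r2c2=4.
Step 6. [r3c3∈{1}] r3c3's peers cover all but 1. So r3c3=1.
Step 7. [r3c4∈{4}] r3c4 has the single candidate 4 ⇒ r3c4=4.
Step 8. [r1c2∈{3}] r1c2 has the single candidate 3, so r1c2=3.
Step 9. [r4c4∈{3}] r4c4's peers cover all but 3. So r4c4=3.

Answer: 2 3 4 1 / 1 4 3 2 / 3 2 1 4 / 4 1 2 3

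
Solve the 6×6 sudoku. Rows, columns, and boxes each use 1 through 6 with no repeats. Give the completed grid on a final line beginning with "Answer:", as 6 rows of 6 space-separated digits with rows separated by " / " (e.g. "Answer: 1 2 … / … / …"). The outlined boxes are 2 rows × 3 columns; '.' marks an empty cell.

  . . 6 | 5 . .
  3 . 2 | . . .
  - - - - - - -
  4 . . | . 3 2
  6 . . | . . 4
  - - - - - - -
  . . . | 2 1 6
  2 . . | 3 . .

Step 1. [r2c2∈{1,4,5}] row 2 places 5 nowhere but r2c2, so r2c2=5.
Step 2. [r3c2∈{1}] r3c2 has the single candidate 1, so r3c2=1.
Step 3. [r6c5∈{4,5}] box 6 places 4 nowhere but r6c5, so r6c5=4.
Step 4. [r5c3∈{3,4,5}] across col 3, 4 lands solely at r5c3, so r5c3=4.
Step 5. [r2c6∈{1}] nothing but 1 survives at r2c6. So r2c6=1.
Step 6. [r4c3∈{3,5}] across col 3, 3 lands solely at r4c3 ⇒ r4c3=3.
Step 7. [r2c4∈{4,6}] across row 2, 4 lands solely at r2c4. So r2c4=4.
Step 8. [r6c6∈{5}] r6c6's peers cover all but 5. So r6c6=5.
Step 9. [r4c2∈{2}] r4c2 is down to just 2. So r4c2=2.
Step 10. [r3c3∈{5}] r3c3's peers cover all but 5 ⇒ r3c3=5.
Step 11. [r1c6∈{3}] nothing but 3 survives at r1c6 ⇒ r1c6=3.
Step 12. [r1c5∈{2}] r1c5 has the single candidate 2. So r1c5=2.
Step 13. [r5c1∈{5}] only 5 remains possible at r5c1. So r5c1=5.
Step 14. [r5c2∈{3}] only 3 remains possible at r5c2. So r5c2=3.
Step 15. [r4c5∈{5}] r4c5 is down to just 5. So r4c5=5.
Step 16. [r4c4∈{1}] r4c4 has the single candidate 1. So r4c4=1.
Step 17. [r3c4∈{6}] only 6 remains possible at r3c4 ⇒ r3c4=6.
Step 18. [r6c3∈{1}] nothing but 1 survives at r6c3, so r6c3=1.
Step 19. [r6c2∈{6}] r6c2's peers cover all but 6 ⇒ r6c2=6.
Step 20. [r1c2∈{4}] r1c2's peers cover all but 4, so r1c2=4.
Step 21. [r2c5∈{6}] only 6 remains possible at r2c5 ⇒ r2c5=6.
Step 22. [r1c1∈{1}] only 1 remains possible at r1c1 ⇒ r1c1=1.

Answer: 1 4 6 5 2 3 / 3 5 2 4 6 1 / 4 1 5 6 3 2 / 6 2 3 1 5 4 / 5 3 4 2 1 6 / 2 6 1 3 4 5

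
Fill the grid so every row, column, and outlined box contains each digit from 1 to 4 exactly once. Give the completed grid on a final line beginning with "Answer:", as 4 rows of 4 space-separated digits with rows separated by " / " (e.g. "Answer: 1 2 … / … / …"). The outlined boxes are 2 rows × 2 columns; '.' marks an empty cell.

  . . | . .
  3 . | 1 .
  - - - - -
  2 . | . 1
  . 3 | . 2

Step 1. [r3c2∈{4}] r3c2 is down to just 4, so r3c2=4.
Step 2. [r1c1∈{1,4}] 4 has one home in col 1: r1c1, so r1c1=4.
Step 3. [r1c3∈{2,3}] 2 has one home in col 3: r1c3, so r1c3=2.
Step 4. [r2c4∈{4}] nothing but 4 survives at r2c4. So r2c4=4.
Step 5. [r3c3∈{3}] r3c3 has the single candidate 3 ⇒ r3c3=3.
Step 6. [r4c1∈{1}] nothing but 1 survives at r4c1 ⇒ r4c1=1.
Step 7. [r4c3∈{4}] r4c3's peers cover all but 4, so r4c3=4.
Step 8. [r2c2∈{2}] nothing but 2 survives at r2c2, so r2c2=2.
Step 9. [r1c2∈{1}] r1c2's peers cover all but 1, so r1c2=1.
Step 10. [r1c4∈{3}] r1c4's peers cover all but 3 ⇒ r1c4=3.

Answer: 4 1 2 3 / 3 2 1 4 / 2 4 3 1 / 1 3 4 2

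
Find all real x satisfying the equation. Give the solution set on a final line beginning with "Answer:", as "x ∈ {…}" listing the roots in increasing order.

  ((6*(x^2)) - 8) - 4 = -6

Step 1. [((6*(x^2)) - 8) - 4 = -6] add 4: x sits inside (… - 4), so sub: (6*(x^2)) - 8 = -2.
Step 2. [(6*(x^2)) - 8 = -2] peel the -8: add 8 from each side ⇒ sub: 6*(x^2) = 6.
Step 3. [6*(x^2) = 6] divide by the outer 6 ⇒ div: x^2 = 1.
Step 4. [x^2 = 1] √ both sides: 1 ≥ 0 gives two branches ⇒ sqrt: x = 1 or -1.

Answer: x ∈ {-1, 1}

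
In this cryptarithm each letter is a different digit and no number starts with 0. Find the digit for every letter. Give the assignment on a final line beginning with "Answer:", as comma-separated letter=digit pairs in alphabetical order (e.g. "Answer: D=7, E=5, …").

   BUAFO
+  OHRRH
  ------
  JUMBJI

Step 1. [col 1: O + H ≡ I (mod 10)] O=5 is one option consistent with column 1 (O + H ≡ I (mod 10), carry-in 0) — take it. So O=5.
Step 2. [J] the sum has 6 digits but both addends have 5; that extra leading digit J is the final carry, namely 1, so J=1.
Step 3. [col 1: O + H ≡ I (mod 10)] column 1 (O + H ≡ I (mod 10), carry-in 0) doesn't pin H yet; pick H=2 and continue ⇒ H=2.
Step 4. [col 1: O + H ≡ I (mod 10)] column 1: given O=5, H=2, carry-in 0, and digits 1,2,5 already taken and all letters distinct, O+H≡I (mod 10) forces I=7. So I=7.
Step 5. [col 2: F + R ≡ J (mod 10)] no forcing yet in column 2 (carry-in 0); R=8 is free and consistent — try it, so R=8.
Step 6. [col 2: F + R ≡ J (mod 10)] from column 2 (R=8, J=1, carry-in 0, digits 1,2,5,7,8 already taken and all letters distinct): F must equal 3. So F=3.
Step 7. [col 3: A + R ≡ B (mod 10)] column 3: given R=8, carry-in 1, and digits 1,2,3,5,7,8 already taken and all letters distinct, A+R≡B (mod 10) forces B=9 ⇒ B=9.
Step 8. [col 3: A + R ≡ B (mod 10)] from column 3 (R=8, B=9, carry-in 1, digits 1,2,3,5,7,8,9 already taken and all letters distinct): A must equal 0, so A=0.
Step 9. [col 4: U + H ≡ M (mod 10)] column 4: given H=2, carry-in 0, and digits 0,1,2,3,5,7,8,9 already taken and all letters distinct, U+H≡M (mod 10) forces U=4 ⇒ U=4.
Step 10. [col 4: U + H ≡ M (mod 10)] in column 4 we have U+H≡M with carry-in 0; given U=4, H=2 and digits 0,1,2,3,4,5,7,8,9 already taken and all letters distinct, that pins M to 6, so M=6.

Answer: A=0, B=9, F=3, H=2, I=7, J=1, M=6, O=5, R=8, U=4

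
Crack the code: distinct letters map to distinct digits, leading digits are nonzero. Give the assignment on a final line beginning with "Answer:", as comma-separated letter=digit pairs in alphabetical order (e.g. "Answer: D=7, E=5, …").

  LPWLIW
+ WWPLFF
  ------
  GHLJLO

Step 1. [col 1: W + F ≡ O (mod 10)] no forcing yet in column 1 (carry-in 0); F=2 is free and consistent — try it. So F=2.
Step 2. [col 1: W + F ≡ O (mod 10)] W=5 is one option consistent with column 1 (W + F ≡ O (mod 10), carry-in 0) — take it. So W=5.
Step 3. [col 1: W + F ≡ O (mod 10)] from column 1 (W=5, F=2, carry-in 0, digits 2,5 already taken and all letters distinct): O must equal 7 ⇒ O=7.
Step 4. [col 2: I + F ≡ L (mod 10)] several values work for L in column 2 (I + F ≡ L (mod 10), carry-in 0); try L=3. So L=3.
Step 5. [col 2: I + F ≡ L (mod 10)] in column 2 we have I+F≡L with carry-in 0; given F=2, L=3 and digits 2,3,5,7 already taken and all letters distinct, that pins I to 1. So I=1.
Step 6. [col 3: L + L ≡ J (mod 10)] in column 3 we have L+L≡J with carry-in 0; given L=3 and digits 1,2,3,5,7 already taken and all letters distinct, that pins J to 6, so J=6.
Step 7. [col 4: W + P ≡ L (mod 10)] in column 4 we have W+P≡L with carry-in 0; given W=5, L=3 and digits 1,2,3,5,6,7 already taken and all letters distinct, that pins P to 8, so P=8.
Step 8. [col 5: P + W ≡ H (mod 10)] column 5: given P=8, W=5, carry-in 1, and digits 1,2,3,5,6,7,8 already taken and all letters distinct, P+W≡H (mod 10) forces H=4 ⇒ H=4.
Step 9. [col 6: L + W ≡ G (mod 10)] column 6 reads L+W+carry(1)=G with L=3, W=5; with digits 1,2,3,4,5,6,7,8 already taken and all letters distinct, the only value for G is 9, so G=9.

Answer: F=2, G=9, H=4, I=1, J=6, L=3, O=7, P=8, W=5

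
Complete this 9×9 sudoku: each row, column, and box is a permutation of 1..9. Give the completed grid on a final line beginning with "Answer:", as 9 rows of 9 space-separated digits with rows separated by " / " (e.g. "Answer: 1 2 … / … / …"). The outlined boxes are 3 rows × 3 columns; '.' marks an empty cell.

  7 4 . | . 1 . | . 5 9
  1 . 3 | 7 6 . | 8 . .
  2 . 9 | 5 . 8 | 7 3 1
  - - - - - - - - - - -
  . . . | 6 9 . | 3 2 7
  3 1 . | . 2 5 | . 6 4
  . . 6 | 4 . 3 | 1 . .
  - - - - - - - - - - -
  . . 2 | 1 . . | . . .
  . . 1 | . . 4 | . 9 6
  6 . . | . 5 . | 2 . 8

Step 1. [r4c3∈{4,5,8}] r4c3 is the only open cell in col 3 admitting 5 ⇒ r4c3=5.
Step 2. [r4c2∈{8}] r4c2 is down to just 8 ⇒ r4c2=8.
Step 3. [r7c7∈{4,5}] in col 7, 4 fits only at r7c7, so r7c7=4.
Step 4. [r9c4∈{3,9}] across col 4, 9 lands solely at r9c4 ⇒ r9c4=9.
Step 5. [r9c6∈{7}] r9c6 is down to just 7. So r9c6=7.
Step 6. [r8c2∈{3,5,7}] r8c2 is the only open cell in row 8 admitting 7. So r8c2=7.
Step 7. [r7c9∈{3,5}] r7c9 is the only open cell in col 9 admitting 3, so r7c9=3.
Step 8. [r7c5∈{8}] nothing but 8 survives at r7c5, so r7c5=8.
Step 9. [r1c4∈{2,3}] 3 has one home in row 1: r1c4 ⇒ r1c4=3.
Step 10. [r6c1∈{9}] r6c1 has the single candidate 9. So r6c1=9.
Step 11. [r7c1∈{5}] r7c1's peers cover all but 5 ⇒ r7c1=5.
Step 12. [r2c9∈{2}] nothing but 2 survives at r2c9. So r2c9=2.
Step 13. [r2c8∈{4}] nothing but 4 survives at r2c8 ⇒ r2c8=4.
Step 14. [r1c7∈{6}] r1c7 is down to just 6. So r1c7=6.
Step 15. [r6c2∈{2}] r6c2 has the single candidate 2, so r6c2=2.
Step 16. [r7c2∈{9}] r7c2's peers cover all but 9, so r7c2=9.
Step 17. [r6c9∈{5}] nothing but 5 survives at r6c9. So r6c9=5.
Step 18. [r9c3∈{4}] r9c3 has the single candidate 4, so r9c3=4.
Step 19. [r6c8∈{8}] r6c8 has the single candidate 8. So r6c8=8.
Step 20. [r9c2∈{3}] nothing but 3 survives at r9c2. So r9c2=3.
Step 21. [r1c3∈{8}] r1c3's peers cover all but 8, so r1c3=8.
Step 22. [r4c6∈{1}] r4c6's peers cover all but 1. So r4c6=1.
Step 23. [r5c3∈{7}] r5c3 has the single candidate 7 ⇒ r5c3=7.
Step 24. [r1c6∈{2}] r1c6 has the single candidate 2. So r1c6=2.
Step 25. [r5c4∈{8}] only 8 remains possible at r5c4 ⇒ r5c4=8.
Step 26. [r6c5∈{7}] r6c5 has the single candidate 7 ⇒ r6c5=7.
Step 27. [r2c6∈{9}] nothing but 9 survives at r2c6 ⇒ r2c6=9.
Step 28. [r2c2∈{5}] r2c2 has the single candidate 5 ⇒ r2c2=5.
Step 29. [r7c6∈{6}] only 6 remains possible at r7c6 ⇒ r7c6=6.
Step 30. [r8c5∈{3}] only 3 remains possible at r8c5. So r8c5=3.
Step 31. [r8c7∈{5}] r8c7 has the single candidate 5, so r8c7=5.
Step 32. [r4c1∈{4}] only 4 remains possible at r4c1, so r4c1=4.
Step 33. [r5c7∈{9}] r5c7's peers cover all but 9, so r5c7=9.
Step 34. [r8c1∈{8}] r8c1 is down to just 8, so r8c1=8.
Step 35. [r9c8∈{1}] r9c8's peers cover all but 1. So r9c8=1.
Step 36. [r7c8∈{7}] r7c8 has the single candidate 7 ⇒ r7c8=7.
Step 37. [r3c5∈{4}] only 4 remains possible at r3c5, so r3c5=4.
Step 38. [r8c4∈{2}] r8c4 has the single candidate 2 ⇒ r8c4=2.
Step 39. [r3c2∈{6}] r3c2 has the single candidate 6 ⇒ r3c2=6.

Answer: 7 4 8 3 1 2 6 5 9 / 1 5 3 7 6 9 8 4 2 / 2 6 9 5 4 8 7 3 1 / 4 8 5 6 9 1 3 2 7 / 3 1 7 8 2 5 9 6 4 / 9 2 6 4 7 3 1 8 5 / 5 9 2 1 8 6 4 7 3 / 8 7 1 2 3 4 5 9 6 / 6 3 4 9 5 7 2 1 8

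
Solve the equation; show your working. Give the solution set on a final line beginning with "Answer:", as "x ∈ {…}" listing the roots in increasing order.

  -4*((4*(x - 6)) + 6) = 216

Step 1. [-4*((4*(x - 6)) + 6) = 216] -4·(inner) — divide through by -4. So div: (4*(x - 6)) + 6 = -54.
Step 2. [(4*(x - 6)) + 6 = -54] +6 is outermost — subtract 6 both sides ⇒ sub: 4*(x - 6) = -60.
Step 3. [4*(x - 6) = -60] divide by the outer 4. So div: x - 6 = -15.
Step 4. [x - 6 = -15] -6 is outermost — add 6 both sides ⇒ sub: x = -9.

Answer: x ∈ {-9}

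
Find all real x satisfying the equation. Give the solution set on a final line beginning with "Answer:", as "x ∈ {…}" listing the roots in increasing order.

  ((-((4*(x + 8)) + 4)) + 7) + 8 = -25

Step 1. [((-((4*(x + 8)) + 4)) + 7) + 8 = -25] peel the +8: subtract 8 from each side ⇒ sub: (-((4*(x + 8)) + 4)) + 7 = -33.
Step 2. [(-((4*(x + 8)) + 4)) + 7 = -33] the outer +7 inverts by subtracting 7 ⇒ sub: -((4*(x + 8)) + 4) = -40.
Step 3. [-((4*(x + 8)) + 4) = -40] LHS negated; negate both sides, so neg: (4*(x + 8)) + 4 = 40.
Step 4. [(4*(x + 8)) + 4 = 40] +4 is outermost — subtract 4 both sides. So sub: 4*(x + 8) = 36.
Step 5. [4*(x + 8) = 36] 4·(inner) — divide through by 4, so div: x + 8 = 9.
Step 6. [x + 8 = 9] peel the +8: subtract 8 from each side. So sub: x = 1.

Answer: x ∈ {1}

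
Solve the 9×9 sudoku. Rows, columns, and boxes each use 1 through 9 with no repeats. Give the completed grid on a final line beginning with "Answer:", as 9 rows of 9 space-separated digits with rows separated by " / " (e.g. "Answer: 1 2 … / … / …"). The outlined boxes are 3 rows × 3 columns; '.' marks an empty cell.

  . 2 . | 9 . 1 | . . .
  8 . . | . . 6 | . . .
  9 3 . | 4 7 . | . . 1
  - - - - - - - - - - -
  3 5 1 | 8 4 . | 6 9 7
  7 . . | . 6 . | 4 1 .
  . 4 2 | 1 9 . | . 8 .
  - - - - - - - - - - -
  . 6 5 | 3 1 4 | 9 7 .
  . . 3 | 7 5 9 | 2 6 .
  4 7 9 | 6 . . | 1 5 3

Step 1. [r1c9∈{4,5,6,8}] r1c9 is the only open cell in col 9 admitting 6 ⇒ r1c9=6.
Step 2. [r6c7∈{3,5}] in box 6, 3 fits only at r6c7. So r6c7=3.
Step 3. [r5c9∈{2,5}] 2 has one home in box 6: r5c9, so r5c9=2.
Step 4. [r2c4∈{2,5}] in col 4, 2 fits only at r2c4 ⇒ r2c4=2.
Step 5. [r3c6∈{5,8}] 5 has one home in box 2: r3c6, so r3c6=5.
Step 6. [r8c2∈{1,8}] across box 7, 8 lands solely at r8c2 ⇒ r8c2=8.
Step 7. [r1c5∈{3,8}] r1c5 is the only open cell in box 2 admitting 8, so r1c5=8.
Step 8. [r1c8∈{3,4}] row 1 places 3 nowhere but r1c8. So r1c8=3.
Step 9. [r1c3∈{4,7}] r1c3 is the only open cell in row 1 admitting 4. So r1c3=4.
Step 10. [r2c9∈{4,5,9}] row 2 places 9 nowhere but r2c9, so r2c9=9.
Step 11. [r1c7∈{5,7}] row 1 places 7 nowhere but r1c7, so r1c7=7.
Step 12. [r4c6∈{2}] r4c6's peers cover all but 2, so r4c6=2.
Step 13. [r6c9∈{5}] r6c9 is down to just 5 ⇒ r6c9=5.
Step 14. [r5c3∈{8}] only 8 remains possible at r5c3, so r5c3=8.
Step 15. [r5c6∈{3}] nothing but 3 survives at r5c6. So r5c6=3.
Step 16. [r6c6∈{7}] only 7 remains possible at r6c6. So r6c6=7.
Step 17. [r2c2∈{1}] r2c2 is down to just 1, so r2c2=1.
Step 18. [r3c7∈{8}] r3c7 has the single candidate 8. So r3c7=8.
Step 19. [r8c1∈{1}] r8c1's peers cover all but 1 ⇒ r8c1=1.
Step 20. [r9c5∈{2}] only 2 remains possible at r9c5, so r9c5=2.
Step 21. [r3c8∈{2}] r3c8 is down to just 2 ⇒ r3c8=2.
Step 22. [r7c9∈{8}] only 8 remains possible at r7c9. So r7c9=8.
Step 23. [r2c3∈{7}] only 7 remains possible at r2c3 ⇒ r2c3=7.
Step 24. [r6c1∈{6}] only 6 remains possible at r6c1, so r6c1=6.
Step 25. [r7c1∈{2}] r7c1 has the single candidate 2 ⇒ r7c1=2.
Step 26. [r2c5∈{3}] r2c5 is down to just 3. So r2c5=3.
Step 27. [r3c3∈{6}] r3c3 has the single candidate 6 ⇒ r3c3=6.
Step 28. [r1c1∈{5}] r1c1's peers cover all but 5 ⇒ r1c1=5.
Step 29. [r2c7∈{5}] nothing but 5 survives at r2c7, so r2c7=5.
Step 30. [r8c9∈{4}] r8c9 has the single candidate 4 ⇒ r8c9=4.
Step 31. [r5c2∈{9}] r5c2 has the single candidate 9, so r5c2=9.
Step 32. [r5c4∈{5}] nothing but 5 survives at r5c4. So r5c4=5.
Step 33. [r2c8∈{4}] r2c8 is down to just 4 ⇒ r2c8=4.
Step 34. [r9c6∈{8}] nothing but 8 survives at r9c6 ⇒ r9c6=8.

Answer: 5 2 4 9 8 1 7 3 6 / 8 1 7 2 3 6 5 4 9 / 9 3 6 4 7 5 8 2 1 / 3 5 1 8 4 2 6 9 7 / 7 9 8 5 6 3 4 1 2 / 6 4 2 1 9 7 3 8 5 / 2 6 5 3 1 4 9 7 8 / 1 8 3 7 5 9 2 6 4 / 4 7 9 6 2 8 1 5 3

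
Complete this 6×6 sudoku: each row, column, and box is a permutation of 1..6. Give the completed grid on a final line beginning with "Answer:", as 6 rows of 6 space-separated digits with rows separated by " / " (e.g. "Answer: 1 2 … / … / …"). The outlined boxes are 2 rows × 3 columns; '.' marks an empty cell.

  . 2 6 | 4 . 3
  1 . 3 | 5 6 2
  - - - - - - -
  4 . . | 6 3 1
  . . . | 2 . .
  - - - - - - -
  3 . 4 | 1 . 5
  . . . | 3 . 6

Step 1. [r3c2∈{5}] r3c2's peers cover all but 5, so r3c2=5.
Step 2. [r6c1∈{2,5}] 2 has one home in col 1: r6c1, so r6c1=2.
Step 3. [r4c2∈{1,3,6}] 3 has one home in row 4: r4c2 ⇒ r4c2=3.
Step 4. [r4c6∈{4}] nothing but 4 survives at r4c6. So r4c6=4.
Step 5. [r6c3∈{1,5}] across row 6, 5 lands solely at r6c3. So r6c3=5.
Step 6. [r3c3∈{2}] r3c3 is down to just 2 ⇒ r3c3=2.
Step 7. [r5c5∈{2}] r5c5 has the single candidate 2. So r5c5=2.
Step 8. [r1c5∈{1}] only 1 remains possible at r1c5 ⇒ r1c5=1.
Step 9. [r1c1∈{5}] r1c1's peers cover all but 5 ⇒ r1c1=5.
Step 10. [r4c5∈{5}] only 5 remains possible at r4c5 ⇒ r4c5=5.
Step 11. [r4c3∈{1}] r4c3 is down to just 1, so r4c3=1.
Step 12. [r5c2∈{6}] only 6 remains possible at r5c2. So r5c2=6.
Step 13. [r2c2∈{4}] nothing but 4 survives at r2c2, so r2c2=4.
Step 14. [r6c5∈{4}] only 4 remains possible at r6c5, so r6c5=4.
Step 15. [r6c2∈{1}] r6c2 has the single candidate 1. So r6c2=1.
Step 16. [r4c1∈{6}] r4c1 has the single candidate 6 ⇒ r4c1=6.

Answer: 5 2 6 4 1 3 / 1 4 3 5 6 2 / 4 5 2 6 3 1 / 6 3 1 2 5 4 / 3 6 4 1 2 5 / 2 1 5 3 4 6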